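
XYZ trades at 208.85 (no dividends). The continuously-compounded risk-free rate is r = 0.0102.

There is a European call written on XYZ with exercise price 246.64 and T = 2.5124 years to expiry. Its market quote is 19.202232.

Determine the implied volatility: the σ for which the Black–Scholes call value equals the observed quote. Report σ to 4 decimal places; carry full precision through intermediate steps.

sigma = 0.2310

At σ = 0.2310 the Black–Scholes value reproduces the quote:
σ√T = 0.231·√2.5124 = 0.366148
d₁ = (ln(S/K) + (r+σ²/2)T) / (σ√T) = (ln(208.85/246.64) + (0.0102+0.231²/2)·2.5124) / 0.366148 = (-0.166313 + 0.092659) / 0.366148 = -0.201162
d₂ = d₁ − σ√T = -0.201162 − 0.366148 = -0.567310
e^{−rT} = 0.974699
N(d₁) = 0.420286,  N(d₂) = 0.285252
V = S·N(d₁) − K·e^{−rT}·N(d₂) = 87.776741 − 68.574509 = 19.202232 (matching the quote); vega is positive throughout, so no other σ reproduces this price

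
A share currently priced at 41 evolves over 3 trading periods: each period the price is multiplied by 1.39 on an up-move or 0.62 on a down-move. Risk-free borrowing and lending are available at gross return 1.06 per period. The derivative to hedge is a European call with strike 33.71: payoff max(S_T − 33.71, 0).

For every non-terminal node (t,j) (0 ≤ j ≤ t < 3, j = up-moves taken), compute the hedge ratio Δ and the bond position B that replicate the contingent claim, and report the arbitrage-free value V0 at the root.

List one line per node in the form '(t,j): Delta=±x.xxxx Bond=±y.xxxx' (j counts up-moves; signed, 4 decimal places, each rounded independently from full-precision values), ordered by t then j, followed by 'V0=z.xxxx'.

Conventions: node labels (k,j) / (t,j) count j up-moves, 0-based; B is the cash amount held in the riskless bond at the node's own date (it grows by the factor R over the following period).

(0,0): Delta=0.7742 Bond=-14.3427
(1,0): Delta=0.4243 Bond=-6.3079
(1,1): Delta=0.8913 Bond=-21.8748
(2,0): Delta=0.0000 Bond=0.0000
(2,1): Delta=0.5662 Bond=-11.7011
(2,2): Delta=1.0000 Bond=-31.8019
V0=17.3990

Under the risk-neutral measure, an up-move has probability p* = (R−d)/(u−d) = 0.5714 and values discount at R = 1.06.
Expiry values: V(3,0)=0.0000, V(3,1)=0.0000, V(3,2)=15.4040, V(3,3)=76.4004
  t=2,j=0: stock 15.7604 → up 21.9070 (V=0.0000), down 9.7714 (V=0.0000). Price 0.0000; hedge Δ=0.0000, bond B=0.0000.
  t=2,j=1: stock 35.3338 → up 49.1140 (V=15.4040), down 21.9070 (V=0.0000). Price 8.3040; hedge Δ=0.5662, bond B=-11.7011.
  t=2,j=2: stock 79.2161 → up 110.1104 (V=76.4004), down 49.1140 (V=15.4040). Price 47.4142; hedge Δ=1.0000, bond B=-31.8019.
  t=1,j=0: stock 25.4200 → up 35.3338 (V=8.3040), down 15.7604 (V=0.0000). Price 4.4766; hedge Δ=0.4243, bond B=-6.3079.
  t=1,j=1: stock 56.9900 → up 79.2161 (V=47.4142), down 35.3338 (V=8.3040). Price 28.9176; hedge Δ=0.8913, bond B=-21.8748.
  t=0,j=0: stock 41.0000 → up 56.9900 (V=28.9176), down 25.4200 (V=4.4766). Price 17.3990; hedge Δ=0.7742, bond B=-14.3427.
Verification: the root portfolio costs Δ(0,0)·S0 + B(0,0) = 17.3990, matching V0.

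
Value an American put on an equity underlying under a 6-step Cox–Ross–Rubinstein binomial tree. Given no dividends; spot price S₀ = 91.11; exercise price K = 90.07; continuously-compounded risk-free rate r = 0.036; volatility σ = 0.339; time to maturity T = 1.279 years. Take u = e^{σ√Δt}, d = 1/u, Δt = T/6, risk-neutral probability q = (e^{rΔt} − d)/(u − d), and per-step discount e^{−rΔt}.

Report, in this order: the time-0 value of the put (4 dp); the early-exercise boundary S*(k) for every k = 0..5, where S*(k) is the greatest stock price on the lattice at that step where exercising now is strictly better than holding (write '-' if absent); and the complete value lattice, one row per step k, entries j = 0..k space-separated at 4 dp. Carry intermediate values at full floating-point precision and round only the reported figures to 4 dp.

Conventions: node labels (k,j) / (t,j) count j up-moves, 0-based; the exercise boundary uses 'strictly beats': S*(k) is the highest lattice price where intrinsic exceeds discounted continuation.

price = 11.1720
boundary = - - - 56.9697 66.6220 77.9098
tree:
11.1720
16.7275 5.4611
24.1101 9.1680 1.6188
33.1003 14.9639 3.1704 0.0000
41.3542 23.4480 6.2091 0.0000 0.0000
48.4123 33.1003 12.1602 0.0000 0.0000 0.0000
54.4478 41.3542 23.4480 0.0000 0.0000 0.0000 0.0000

Δt=0.21317, u=1.16943, d=0.85512, q=0.48546, disc=e^(-rΔt)=0.99236
k=6 terminal: V=max(K-S,0) → 54.4478 41.3542 23.4480 0.0000 0.0000 0.0000 0.0000
k=5: j=0 S=41.6577 intr=48.4123 cont=47.7237 V=48.4123[EX]; j=1 S=56.9697 intr=33.1003 cont=32.4118 V=33.1003[EX]; j=2 S=77.9098 intr=12.1602 cont=11.9727 V=12.1602[EX]; j=3 S=106.5467 intr=0.0000 cont=0.0000 V=0.0000[hold]; j=4 S=145.7097 intr=0.0000 cont=0.0000 V=0.0000[hold]; j=5 S=199.2676 intr=0.0000 cont=0.0000 V=0.0000[hold]  S*(5)=77.9098
k=4: j=0 S=48.7158 intr=41.3542 cont=40.6657 V=41.3542[EX]; j=1 S=66.6220 intr=23.4480 cont=22.7594 V=23.4480[EX]; j=2 S=91.1100 intr=0.0000 cont=6.2091 V=6.2091[hold]; j=3 S=124.5989 intr=0.0000 cont=0.0000 V=0.0000[hold]; j=4 S=170.3972 intr=0.0000 cont=0.0000 V=0.0000[hold]  S*(4)=66.6220
k=3: j=0 S=56.9697 intr=33.1003 cont=32.4118 V=33.1003[EX]; j=1 S=77.9098 intr=12.1602 cont=14.9639 V=14.9639[hold]; j=2 S=106.5467 intr=0.0000 cont=3.1704 V=3.1704[hold]; j=3 S=145.7097 intr=0.0000 cont=0.0000 V=0.0000[hold]  S*(3)=56.9697
k=2: j=0 S=66.6220 intr=23.4480 cont=24.1101 V=24.1101[hold]; j=1 S=91.1100 intr=0.0000 cont=9.1680 V=9.1680[hold]; j=2 S=124.5989 intr=0.0000 cont=1.6188 V=1.6188[hold]  S*(2)=-
k=1: j=0 S=77.9098 intr=12.1602 cont=16.7275 V=16.7275[hold]; j=1 S=106.5467 intr=0.0000 cont=5.4611 V=5.4611[hold]  S*(1)=-
k=0: j=0 S=91.1100 intr=0.0000 cont=11.1720 V=11.1720[hold]  S*(0)=-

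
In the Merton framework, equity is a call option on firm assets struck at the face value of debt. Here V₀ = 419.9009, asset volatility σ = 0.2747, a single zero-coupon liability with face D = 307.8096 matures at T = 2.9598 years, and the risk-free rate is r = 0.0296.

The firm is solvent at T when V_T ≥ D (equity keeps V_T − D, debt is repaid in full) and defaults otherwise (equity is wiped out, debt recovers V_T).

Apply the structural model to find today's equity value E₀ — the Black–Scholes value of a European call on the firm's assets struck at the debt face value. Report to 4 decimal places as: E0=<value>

E0=155.7375

Equity is a call on the firm's assets struck at D = 307.8096:
d₁ = [ln(V₀/D) + (r + σ²/2)T] / (σ√T)
   = [ln(419.9009/307.8096) + (0.0296 + 0.5·0.2747²)·2.9598] / (0.2747·√2.9598)
   = [0.310537 + 0.199283] / 0.472596 = 1.078767
d₂ = d₁ − σ√T = 1.078767 − 0.472596 = 0.606171
N(d₁) = 0.859654,  N(d₂) = 0.727800,  e^(−rT) = 0.916118
E₀ = V₀·N(d₁) − D·e^(−rT)·N(d₂)
   = 419.9009·0.859654 − 307.8096·0.916118·0.727800 = 155.737456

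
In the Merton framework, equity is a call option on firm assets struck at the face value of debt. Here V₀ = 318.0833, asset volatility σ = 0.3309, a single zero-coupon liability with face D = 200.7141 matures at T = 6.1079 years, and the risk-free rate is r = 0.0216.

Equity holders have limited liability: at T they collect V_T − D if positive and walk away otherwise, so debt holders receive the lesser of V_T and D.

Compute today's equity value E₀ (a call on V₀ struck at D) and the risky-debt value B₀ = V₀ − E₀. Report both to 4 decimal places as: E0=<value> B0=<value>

E0=167.4631 B0=150.6202

Apply the equity-as-call identities (strike 200.7141, horizon 6.1079 years):
d₁ = [ln(V₀/D) + (r + σ²/2)T] / (σ√T)
   = [ln(318.0833/200.7141) + (0.0216 + 0.5·0.3309²)·6.1079] / (0.3309·√6.1079)
   = [0.460432 + 0.466322] / 0.817792 = 1.133240
d₂ = d₁ − σ√T = 1.133240 − 0.817792 = 0.315448
N(d₁) = 0.871443,  N(d₂) = 0.623789,  e^(−rT) = 0.876402
E₀ = V₀·N(d₁) − D·e^(−rT)·N(d₂)
   = 318.0833·0.871443 − 200.7141·0.876402·0.623789 = 167.463140
B₀ = V₀ − E₀ = 318.0833 − 167.463140 = 150.620160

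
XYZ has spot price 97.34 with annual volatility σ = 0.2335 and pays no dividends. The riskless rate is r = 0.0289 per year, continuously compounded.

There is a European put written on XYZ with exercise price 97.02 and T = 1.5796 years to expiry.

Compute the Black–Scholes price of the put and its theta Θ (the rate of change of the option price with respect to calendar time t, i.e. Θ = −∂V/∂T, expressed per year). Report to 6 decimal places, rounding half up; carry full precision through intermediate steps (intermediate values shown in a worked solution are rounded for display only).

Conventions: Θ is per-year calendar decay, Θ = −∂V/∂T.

σ√T = 0.2335·√1.5796 = 0.293468
d₁ = (ln(S/K) + (r+σ²/2)T) / (σ√T) = (ln(97.34/97.02) + (0.0289+0.2335²/2)·1.5796) / 0.293468 = (0.003293 + 0.088712) / 0.293468 = 0.313510
d₂ = d₁ − σ√T = 0.313510 − 0.293468 = 0.020042
e^{−rT} = 0.955376
N(−d₁) = 0.376947,  N(−d₂) = 0.492005
Put price V = K·e^{−rT}·N(−d₂) − S·N(−d₁) = 45.604223 − 36.691998 = 8.912225
φ(d₁) = (1/√(2π))·e^{−d₁²/2} = 0.379811
Θ = −S·φ(d₁)·σ/(2√T) + r·K·e^{−rT}·N(−d₂) = −3.434327 + 1.317962 = -2.116365

price = 8.912225
Θ = -2.116365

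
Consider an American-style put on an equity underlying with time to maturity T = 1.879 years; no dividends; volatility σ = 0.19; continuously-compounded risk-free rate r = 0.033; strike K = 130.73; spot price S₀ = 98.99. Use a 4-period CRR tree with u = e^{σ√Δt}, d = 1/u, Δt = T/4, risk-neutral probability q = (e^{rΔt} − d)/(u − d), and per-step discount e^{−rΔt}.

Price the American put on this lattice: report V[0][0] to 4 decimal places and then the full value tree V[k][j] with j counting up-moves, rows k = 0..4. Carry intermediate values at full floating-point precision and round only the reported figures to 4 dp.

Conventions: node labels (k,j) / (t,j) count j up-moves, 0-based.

price = 31.7400
tree:
31.7400
43.8267 19.4027
54.4376 31.7400 8.9180
63.7529 43.8267 17.9723 1.0657
71.9308 54.4376 31.7400 2.2897 0.0000

Δt=0.46975, u=1.13908, d=0.87790, q=0.52730, disc=e^(-rΔt)=0.98462
k=4 terminal: V=max(K-S,0) → 71.9308 54.4376 31.7400 2.2897 0.0000
k=3: j=0 S=66.9771 intr=63.7529 cont=61.7420 V=63.7529[EX]; j=1 S=86.9033 intr=43.8267 cont=41.8158 V=43.8267[EX]; j=2 S=112.7577 intr=17.9723 cont=15.9613 V=17.9723[EX]; j=3 S=146.3041 intr=0.0000 cont=1.0657 V=1.0657[hold]
k=2: j=0 S=76.2924 intr=54.4376 cont=52.4267 V=54.4376[EX]; j=1 S=98.9900 intr=31.7400 cont=29.7291 V=31.7400[EX]; j=2 S=128.4403 intr=2.2897 cont=8.9180 V=8.9180[hold]
k=1: j=0 S=86.9033 intr=43.8267 cont=41.8158 V=43.8267[EX]; j=1 S=112.7577 intr=17.9723 cont=19.4027 V=19.4027[hold]
k=0: j=0 S=98.9900 intr=31.7400 cont=30.4718 V=31.7400[EX]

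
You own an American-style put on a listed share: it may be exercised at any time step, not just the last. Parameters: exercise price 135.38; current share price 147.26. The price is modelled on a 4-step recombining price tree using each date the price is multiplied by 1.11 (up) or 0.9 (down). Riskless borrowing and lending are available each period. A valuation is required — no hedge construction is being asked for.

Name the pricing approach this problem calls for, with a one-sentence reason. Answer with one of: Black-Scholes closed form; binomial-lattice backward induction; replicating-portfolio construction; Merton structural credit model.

framework: binomial-lattice backward induction

Key observation: early exercise of the strike-135.38 put must be checked at each of the 4 dates (spot 147.26), which forces a node-by-node comparison of intrinsic and continuation value backward from expiry.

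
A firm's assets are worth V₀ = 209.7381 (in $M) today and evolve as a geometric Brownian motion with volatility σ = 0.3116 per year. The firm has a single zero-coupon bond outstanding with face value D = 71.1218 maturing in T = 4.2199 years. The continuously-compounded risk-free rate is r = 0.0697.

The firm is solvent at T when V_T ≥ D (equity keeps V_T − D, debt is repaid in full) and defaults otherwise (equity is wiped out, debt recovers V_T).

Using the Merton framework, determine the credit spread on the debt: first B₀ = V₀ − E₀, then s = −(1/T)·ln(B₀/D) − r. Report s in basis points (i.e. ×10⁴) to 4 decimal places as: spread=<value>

spread=16.4020

Apply the equity-as-call identities (strike 71.1218, horizon 4.2199 years):
d₁ = [ln(V₀/D) + (r + σ²/2)T] / (σ√T)
   = [ln(209.7381/71.1218) + (0.0697 + 0.5·0.3116²)·4.2199] / (0.3116·√4.2199)
   = [1.081466 + 0.498992] / 0.640101 = 2.469075
d₂ = d₁ − σ√T = 2.469075 − 0.640101 = 1.828974
N(d₁) = 0.993227,  N(d₂) = 0.966298,  e^(−rT) = 0.745182
E₀ = V₀·N(d₁) − D·e^(−rT)·N(d₂)
   = 209.7381·0.993227 − 71.1218·0.745182·0.966298 = 157.104990
B₀ = V₀ − E₀ = 209.7381 − 157.104990 = 52.633110
spread = −(1/T)·ln(B₀/D) − r = −(1/4.2199)·ln(52.633110/71.1218) − 0.0697 = 0.00164020
in basis points: 0.00164020 × 10⁴ = 16.4020 bp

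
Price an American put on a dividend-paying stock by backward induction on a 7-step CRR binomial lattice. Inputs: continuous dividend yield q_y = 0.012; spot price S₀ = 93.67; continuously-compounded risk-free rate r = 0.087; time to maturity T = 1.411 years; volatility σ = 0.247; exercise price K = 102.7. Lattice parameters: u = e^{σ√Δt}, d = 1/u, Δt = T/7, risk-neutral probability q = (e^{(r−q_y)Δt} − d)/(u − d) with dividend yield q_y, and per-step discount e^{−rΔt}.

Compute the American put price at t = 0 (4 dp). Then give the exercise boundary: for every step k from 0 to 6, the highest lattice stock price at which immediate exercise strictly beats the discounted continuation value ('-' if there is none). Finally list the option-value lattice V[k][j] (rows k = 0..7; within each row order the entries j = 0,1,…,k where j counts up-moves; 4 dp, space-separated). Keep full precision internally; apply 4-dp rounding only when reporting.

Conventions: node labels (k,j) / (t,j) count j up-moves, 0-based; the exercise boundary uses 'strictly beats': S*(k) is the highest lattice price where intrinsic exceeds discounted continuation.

price = 12.1516
boundary = - 83.8377 75.0375 83.8377 75.0375 83.8377 93.6700
tree:
12.1516
18.8623 6.8519
27.6625 11.5889 3.0545
35.5390 18.8623 5.7933 0.8293
42.5887 27.6625 10.6753 1.8381 0.0000
48.8984 35.5390 18.8623 4.0741 0.0000 0.0000
54.5458 42.5887 27.6625 9.0300 0.0000 0.0000 0.0000
59.6004 48.8984 35.5390 18.8623 0.0000 0.0000 0.0000 0.0000

Δt=0.20157  u=1.11728  d=0.89503  q=0.54084  discount=0.98262
step 7 (expiry): payoffs max(K−S,0) = 59.6004 48.8984 35.5390 18.8623 0.0000 0.0000 0.0000 0.0000
step 6: (k=6,j=0): S=48.1542, K−S=54.5458, hold=52.8768 ⇒ V=54.5458 exercise | (k=6,j=1): S=60.1113, K−S=42.5887, hold=40.9486 ⇒ V=42.5887 exercise | (k=6,j=2): S=75.0375, K−S=27.6625, hold=26.0584 ⇒ V=27.6625 exercise | (k=6,j=3): S=93.6700, K−S=9.0300, hold=8.5102 ⇒ V=9.0300 exercise | (k=6,j=4): S=116.9291, K−S=0.0000, hold=0.0000 ⇒ V=0.0000 continue | (k=6,j=5): S=145.9636, K−S=0.0000, hold=0.0000 ⇒ V=0.0000 continue | (k=6,j=6): S=182.2077, K−S=0.0000, hold=0.0000 ⇒ V=0.0000 continue  boundary S*=93.6700
step 5: (k=5,j=0): S=53.8016, K−S=48.8984, hold=47.2430 ⇒ V=48.8984 exercise | (k=5,j=1): S=67.1610, K−S=35.5390, hold=33.9159 ⇒ V=35.5390 exercise | (k=5,j=2): S=83.8377, K−S=18.8623, hold=17.2795 ⇒ V=18.8623 exercise | (k=5,j=3): S=104.6554, K−S=0.0000, hold=4.0741 ⇒ V=4.0741 continue | (k=5,j=4): S=130.6422, K−S=0.0000, hold=0.0000 ⇒ V=0.0000 continue | (k=5,j=5): S=163.0819, K−S=0.0000, hold=0.0000 ⇒ V=0.0000 continue  boundary S*=83.8377
step 4: (k=4,j=0): S=60.1113, K−S=42.5887, hold=40.9486 ⇒ V=42.5887 exercise | (k=4,j=1): S=75.0375, K−S=27.6625, hold=26.0584 ⇒ V=27.6625 exercise | (k=4,j=2): S=93.6700, K−S=9.0300, hold=10.6753 ⇒ V=10.6753 continue | (k=4,j=3): S=116.9291, K−S=0.0000, hold=1.8381 ⇒ V=1.8381 continue | (k=4,j=4): S=145.9636, K−S=0.0000, hold=0.0000 ⇒ V=0.0000 continue  boundary S*=75.0375
step 3: (k=3,j=0): S=67.1610, K−S=35.5390, hold=33.9159 ⇒ V=35.5390 exercise | (k=3,j=1): S=83.8377, K−S=18.8623, hold=18.1539 ⇒ V=18.8623 exercise | (k=3,j=2): S=104.6554, K−S=0.0000, hold=5.7933 ⇒ V=5.7933 continue | (k=3,j=3): S=130.6422, K−S=0.0000, hold=0.8293 ⇒ V=0.8293 continue  boundary S*=83.8377
step 2: (k=2,j=0): S=75.0375, K−S=27.6625, hold=26.0584 ⇒ V=27.6625 exercise | (k=2,j=1): S=93.6700, K−S=9.0300, hold=11.5889 ⇒ V=11.5889 continue | (k=2,j=2): S=116.9291, K−S=0.0000, hold=3.0545 ⇒ V=3.0545 continue  boundary S*=75.0375
step 1: (k=1,j=0): S=83.8377, K−S=18.8623, hold=18.6394 ⇒ V=18.8623 exercise | (k=1,j=1): S=104.6554, K−S=0.0000, hold=6.8519 ⇒ V=6.8519 continue  boundary S*=83.8377
step 0: (k=0,j=0): S=93.6700, K−S=9.0300, hold=12.1516 ⇒ V=12.1516 continue  boundary S*=-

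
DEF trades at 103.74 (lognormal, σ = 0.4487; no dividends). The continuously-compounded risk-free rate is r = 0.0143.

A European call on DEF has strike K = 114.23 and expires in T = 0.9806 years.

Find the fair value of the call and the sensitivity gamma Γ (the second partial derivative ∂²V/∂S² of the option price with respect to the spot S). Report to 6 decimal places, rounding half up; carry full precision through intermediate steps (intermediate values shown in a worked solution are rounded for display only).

price = 14.891321
Γ = 0.008649

σ√T = 0.4487·√0.9806 = 0.444326
d₁ = (ln(S/K) + (r+σ²/2)T) / (σ√T) = (ln(103.74/114.23) + (0.0143+0.4487²/2)·0.9806) / 0.444326 = (-0.096326 + 0.112736) / 0.444326 = 0.036931
d₂ = d₁ − σ√T = 0.036931 − 0.444326 = -0.407396
e^{−rT} = 0.986075
N(d₁) = 0.514730,  N(d₂) = 0.341859
Call price V = S·N(d₁) − K·e^{−rT}·N(d₂) = 53.398080 − 38.506759 = 14.891321
φ(d₁) = (1/√(2π))·e^{−d₁²/2} = 0.398670
Γ = φ(d₁) / (S·σ·√T) = 0.008649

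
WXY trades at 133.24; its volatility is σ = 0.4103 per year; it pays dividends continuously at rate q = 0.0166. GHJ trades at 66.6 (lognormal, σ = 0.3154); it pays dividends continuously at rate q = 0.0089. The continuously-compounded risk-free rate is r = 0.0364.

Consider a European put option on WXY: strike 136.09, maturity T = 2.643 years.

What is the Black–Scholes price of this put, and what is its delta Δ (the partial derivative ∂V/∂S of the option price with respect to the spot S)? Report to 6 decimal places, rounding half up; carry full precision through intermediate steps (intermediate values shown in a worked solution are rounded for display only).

σ√T = 0.4103·√2.643 = 0.667037
d₁ = (ln(S/K) + (r−q+σ²/2)T) / (σ√T) = (ln(133.24/136.09) + (0.0364−0.0166+0.4103²/2)·2.643) / 0.667037 = (-0.021164 + 0.274801) / 0.667037 = 0.380243
d₂ = d₁ − σ√T = 0.380243 − 0.667037 = -0.286794
e^{−rT} = 0.908278
e^{−qT} = 0.957075
N(−d₁) = 0.351882,  N(−d₂) = 0.612865
Put price V = K·e^{−rT}·N(−d₂) − S·e^{−qT}·N(−d₁) = 75.754714 − 44.872277 = 30.882437
Δ = −e^{−qT}·N(−d₁) = -0.336778

price = 30.882437
Δ = -0.336778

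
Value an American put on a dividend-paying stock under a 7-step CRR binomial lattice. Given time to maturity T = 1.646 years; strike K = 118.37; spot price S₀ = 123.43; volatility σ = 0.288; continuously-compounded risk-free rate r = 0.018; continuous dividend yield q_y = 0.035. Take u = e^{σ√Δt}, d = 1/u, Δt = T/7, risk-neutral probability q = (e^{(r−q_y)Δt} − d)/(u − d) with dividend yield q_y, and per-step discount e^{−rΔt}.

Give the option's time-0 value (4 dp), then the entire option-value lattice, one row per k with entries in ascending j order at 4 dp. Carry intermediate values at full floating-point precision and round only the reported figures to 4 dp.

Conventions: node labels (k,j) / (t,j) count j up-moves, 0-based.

price = 16.6540
tree:
16.6540
22.7404 9.3989
30.1919 13.8803 4.0302
38.7965 19.9976 6.5614 0.9857
48.0154 27.9350 10.5199 1.8027 0.0000
57.0095 37.5144 16.5324 3.2970 0.0000 0.0000
64.9737 47.8472 25.2845 6.0299 0.0000 0.0000 0.0000
71.9335 56.9708 37.1869 11.0282 0.0000 0.0000 0.0000 0.0000

params: Δt=0.23514 u=1.14988 d=0.86966 q=0.45091 e^(-rΔt)=0.99578
t_7 payoffs: 71.9335 56.9708 37.1869 11.0282 0.0000 0.0000 0.0000 0.0000
k=6: node(6,0) S=53.3963 payoff=64.9737 vs cont=64.9114 → 64.9737 [stop]  node(6,1) S=70.6015 payoff=47.7685 vs cont=47.8472 → 47.8472 [wait]  node(6,2) S=93.3507 payoff=25.0193 vs cont=25.2845 → 25.2845 [wait]  node(6,3) S=123.4300 payoff=0.0000 vs cont=6.0299 → 6.0299 [wait]  node(6,4) S=163.2015 payoff=0.0000 vs cont=0.0000 → 0.0000 [wait]  node(6,5) S=215.7880 payoff=0.0000 vs cont=0.0000 → 0.0000 [wait]  node(6,6) S=285.3190 payoff=0.0000 vs cont=0.0000 → 0.0000 [wait]
k=5: node(5,0) S=61.3992 payoff=56.9708 vs cont=57.0095 → 57.0095 [wait]  node(5,1) S=81.1831 payoff=37.1869 vs cont=37.5144 → 37.5144 [wait]  node(5,2) S=107.3418 payoff=11.0282 vs cont=16.5324 → 16.5324 [wait]  node(5,3) S=141.9294 payoff=0.0000 vs cont=3.2970 → 3.2970 [wait]  node(5,4) S=187.6617 payoff=0.0000 vs cont=0.0000 → 0.0000 [wait]  node(5,5) S=248.1299 payoff=0.0000 vs cont=0.0000 → 0.0000 [wait]
k=4: node(4,0) S=70.6015 payoff=47.7685 vs cont=48.0154 → 48.0154 [wait]  node(4,1) S=93.3507 payoff=25.0193 vs cont=27.9350 → 27.9350 [wait]  node(4,2) S=123.4300 payoff=0.0000 vs cont=10.5199 → 10.5199 [wait]  node(4,3) S=163.2015 payoff=0.0000 vs cont=1.8027 → 1.8027 [wait]  node(4,4) S=215.7880 payoff=0.0000 vs cont=0.0000 → 0.0000 [wait]
k=3: node(3,0) S=81.1831 payoff=37.1869 vs cont=38.7965 → 38.7965 [wait]  node(3,1) S=107.3418 payoff=11.0282 vs cont=19.9976 → 19.9976 [wait]  node(3,2) S=141.9294 payoff=0.0000 vs cont=6.5614 → 6.5614 [wait]  node(3,3) S=187.6617 payoff=0.0000 vs cont=0.9857 → 0.9857 [wait]
k=2: node(2,0) S=93.3507 payoff=25.0193 vs cont=30.1919 → 30.1919 [wait]  node(2,1) S=123.4300 payoff=0.0000 vs cont=13.8803 → 13.8803 [wait]  node(2,2) S=163.2015 payoff=0.0000 vs cont=4.0302 → 4.0302 [wait]
k=1: node(1,0) S=107.3418 payoff=11.0282 vs cont=22.7404 → 22.7404 [wait]  node(1,1) S=141.9294 payoff=0.0000 vs cont=9.3989 → 9.3989 [wait]
k=0: node(0,0) S=123.4300 payoff=0.0000 vs cont=16.6540 → 16.6540 [wait]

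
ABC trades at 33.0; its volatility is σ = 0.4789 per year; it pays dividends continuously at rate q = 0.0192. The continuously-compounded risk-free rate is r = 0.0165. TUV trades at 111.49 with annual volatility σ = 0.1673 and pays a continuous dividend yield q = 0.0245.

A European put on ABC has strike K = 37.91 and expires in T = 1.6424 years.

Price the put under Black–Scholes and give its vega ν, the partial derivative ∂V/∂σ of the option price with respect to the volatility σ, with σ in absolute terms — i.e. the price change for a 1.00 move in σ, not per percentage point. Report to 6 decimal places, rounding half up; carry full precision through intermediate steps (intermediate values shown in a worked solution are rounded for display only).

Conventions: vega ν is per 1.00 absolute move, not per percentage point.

price = 10.978809
ν = 16.303874

σ√T = 0.4789·√1.6424 = 0.613740
d₁ = (ln(S/K) + (r−q+σ²/2)T) / (σ√T) = (ln(33.0/37.91) + (0.0165−0.0192+0.4789²/2)·1.6424) / 0.613740 = (-0.138707 + 0.183904) / 0.613740 = 0.073641
d₂ = d₁ − σ√T = 0.073641 − 0.613740 = -0.540099
e^{−rT} = 0.973264
e^{−qT} = 0.968958
N(−d₁) = 0.470648,  N(−d₂) = 0.705436
Put price V = K·e^{−rT}·N(−d₂) − S·e^{−qT}·N(−d₁) = 26.028067 − 15.049258 = 10.978809
φ(d₁) = (1/√(2π))·e^{−d₁²/2} = 0.397862
ν = S·e^{−qT}·φ(d₁)·√T = 16.303874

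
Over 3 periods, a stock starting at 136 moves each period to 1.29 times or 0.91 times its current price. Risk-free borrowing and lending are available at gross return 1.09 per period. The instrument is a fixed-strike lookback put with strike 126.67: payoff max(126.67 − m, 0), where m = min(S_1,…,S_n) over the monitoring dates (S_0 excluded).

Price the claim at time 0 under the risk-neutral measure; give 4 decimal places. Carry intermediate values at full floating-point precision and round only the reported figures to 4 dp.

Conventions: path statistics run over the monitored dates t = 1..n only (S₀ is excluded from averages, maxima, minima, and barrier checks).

price = 4.7063

Set p* = 0.4737 (from d < R < u); the path-dependent value is the discounted p*-expectation over all price paths.
Enumerate all 2^3 = 8 price paths (U = up ×1.29, D = down ×0.91); each path with k up-moves has probability p*^k·(1−p*)^(3−k).
DDD: m=102.4857, payoff=24.1843, prob=0.145794
UDD: m=145.2819, payoff=0.0000, prob=0.131214
DUD: m=123.7600, payoff=2.9100, prob=0.131214
UUD: m=175.4400, payoff=0.0000, prob=0.118093
DDU: m=112.6216, payoff=14.0484, prob=0.131214
UDU: m=159.6504, payoff=0.0000, prob=0.118093
DUU: m=123.7600, payoff=2.9100, prob=0.118093
UUU: m=175.4400, payoff=0.0000, prob=0.106284
Price = Σ prob·payoff / R^3 = 6.094767 / 1.295029 = 4.7063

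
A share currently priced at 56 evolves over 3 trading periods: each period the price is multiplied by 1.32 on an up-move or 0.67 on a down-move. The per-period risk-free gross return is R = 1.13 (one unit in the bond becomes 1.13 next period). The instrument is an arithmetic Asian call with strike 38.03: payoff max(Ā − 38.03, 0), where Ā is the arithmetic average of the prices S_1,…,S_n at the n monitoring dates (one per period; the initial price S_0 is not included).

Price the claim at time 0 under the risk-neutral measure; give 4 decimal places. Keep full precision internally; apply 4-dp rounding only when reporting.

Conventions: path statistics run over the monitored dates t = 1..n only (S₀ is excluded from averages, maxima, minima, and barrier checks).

price = 23.9024

Under the martingale measure an up-move has probability p* = 0.7077; value the claim as the probability-weighted average of per-path payoffs, discounted 3 periods at R = 1.13.
Enumerate all 2^3 = 8 price paths (U = up ×1.32, D = down ×0.67); each path with k up-moves has probability p*^k·(1−p*)^(3−k).
DDD: Ā=26.5004, payoff=0.0000, prob=0.024976
UDD: Ā=52.2097, payoff=14.1797, prob=0.060468
DUD: Ā=40.0764, payoff=2.0464, prob=0.060468
UUD: Ā=78.9564, payoff=40.9264, prob=0.146396
DDU: Ā=31.9470, payoff=0.0000, prob=0.060468
UDU: Ā=62.9404, payoff=24.9104, prob=0.146396
DUU: Ā=50.8071, payoff=12.7771, prob=0.146396
UUU: Ā=100.0975, payoff=62.0675, prob=0.354432
Price = Σ prob·payoff / R^3 = 34.488664 / 1.442897 = 23.9024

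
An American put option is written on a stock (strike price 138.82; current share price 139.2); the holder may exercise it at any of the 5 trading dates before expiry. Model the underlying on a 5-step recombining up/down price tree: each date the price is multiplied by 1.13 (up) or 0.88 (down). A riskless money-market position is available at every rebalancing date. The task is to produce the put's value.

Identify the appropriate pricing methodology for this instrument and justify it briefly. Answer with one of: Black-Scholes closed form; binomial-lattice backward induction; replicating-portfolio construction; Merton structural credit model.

framework: binomial-lattice backward induction

Key observation: an American put (K = 138.82, S₀ = 139.2) on a 5-date tree has no closed form — the optimal stopping decision is embedded and must be resolved recursively from expiry.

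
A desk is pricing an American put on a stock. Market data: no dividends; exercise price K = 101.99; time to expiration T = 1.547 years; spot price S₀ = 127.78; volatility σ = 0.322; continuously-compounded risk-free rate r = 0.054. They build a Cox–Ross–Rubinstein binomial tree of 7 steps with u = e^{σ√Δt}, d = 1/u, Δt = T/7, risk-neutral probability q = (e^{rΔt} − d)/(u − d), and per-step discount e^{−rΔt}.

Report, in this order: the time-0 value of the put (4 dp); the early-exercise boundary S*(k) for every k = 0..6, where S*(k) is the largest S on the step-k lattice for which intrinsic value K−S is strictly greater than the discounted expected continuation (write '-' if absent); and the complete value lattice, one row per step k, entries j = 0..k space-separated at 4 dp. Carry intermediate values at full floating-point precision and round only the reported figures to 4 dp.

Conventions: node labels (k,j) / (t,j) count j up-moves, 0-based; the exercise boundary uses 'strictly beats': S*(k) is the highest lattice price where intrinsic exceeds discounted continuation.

price = 5.8211
boundary = - - - - 69.7427 59.9457 69.7427
tree:
5.8211
9.3777 2.4284
14.6919 4.3247 0.6032
22.2374 7.5500 1.2252 0.0000
32.2473 12.8287 2.4884 0.0000 0.0000
42.0443 20.9664 5.0541 0.0000 0.0000 0.0000
50.4651 32.2473 10.2652 0.0000 0.0000 0.0000 0.0000
57.7030 42.0443 20.8491 0.0000 0.0000 0.0000 0.0000 0.0000

Δt=0.22100  u=1.16343  d=0.85953  q=0.50173  discount=0.98814
step 7 (expiry): payoffs max(K−S,0) = 57.7030 42.0443 20.8491 0.0000 0.0000 0.0000 0.0000 0.0000
step 6: (k=6,j=0): S=51.5249, K−S=50.4651, hold=49.2552 ⇒ V=50.4651 exercise | (k=6,j=1): S=69.7427, K−S=32.2473, hold=31.0374 ⇒ V=32.2473 exercise | (k=6,j=2): S=94.4019, K−S=7.5881, hold=10.2652 ⇒ V=10.2652 continue | (k=6,j=3): S=127.7800, K−S=0.0000, hold=0.0000 ⇒ V=0.0000 continue | (k=6,j=4): S=172.9597, K−S=0.0000, hold=0.0000 ⇒ V=0.0000 continue | (k=6,j=5): S=234.1137, K−S=0.0000, hold=0.0000 ⇒ V=0.0000 continue | (k=6,j=6): S=316.8903, K−S=0.0000, hold=0.0000 ⇒ V=0.0000 continue  boundary S*=69.7427
step 5: (k=5,j=0): S=59.9457, K−S=42.0443, hold=40.8344 ⇒ V=42.0443 exercise | (k=5,j=1): S=81.1409, K−S=20.8491, hold=20.9664 ⇒ V=20.9664 continue | (k=5,j=2): S=109.8302, K−S=0.0000, hold=5.0541 ⇒ V=5.0541 continue | (k=5,j=3): S=148.6633, K−S=0.0000, hold=0.0000 ⇒ V=0.0000 continue | (k=5,j=4): S=201.2268, K−S=0.0000, hold=0.0000 ⇒ V=0.0000 continue | (k=5,j=5): S=272.3754, K−S=0.0000, hold=0.0000 ⇒ V=0.0000 continue  boundary S*=59.9457
step 4: (k=4,j=0): S=69.7427, K−S=32.2473, hold=31.0955 ⇒ V=32.2473 exercise | (k=4,j=1): S=94.4019, K−S=7.5881, hold=12.8287 ⇒ V=12.8287 continue | (k=4,j=2): S=127.7800, K−S=0.0000, hold=2.4884 ⇒ V=2.4884 continue | (k=4,j=3): S=172.9597, K−S=0.0000, hold=0.0000 ⇒ V=0.0000 continue | (k=4,j=4): S=234.1137, K−S=0.0000, hold=0.0000 ⇒ V=0.0000 continue  boundary S*=69.7427
step 3: (k=3,j=0): S=81.1409, K−S=20.8491, hold=22.2374 ⇒ V=22.2374 continue | (k=3,j=1): S=109.8302, K−S=0.0000, hold=7.5500 ⇒ V=7.5500 continue | (k=3,j=2): S=148.6633, K−S=0.0000, hold=1.2252 ⇒ V=1.2252 continue | (k=3,j=3): S=201.2268, K−S=0.0000, hold=0.0000 ⇒ V=0.0000 continue  boundary S*=-
step 2: (k=2,j=0): S=94.4019, K−S=7.5881, hold=14.6919 ⇒ V=14.6919 continue | (k=2,j=1): S=127.7800, K−S=0.0000, hold=4.3247 ⇒ V=4.3247 continue | (k=2,j=2): S=172.9597, K−S=0.0000, hold=0.6032 ⇒ V=0.6032 continue  boundary S*=-
step 1: (k=1,j=0): S=109.8302, K−S=0.0000, hold=9.3777 ⇒ V=9.3777 continue | (k=1,j=1): S=148.6633, K−S=0.0000, hold=2.4284 ⇒ V=2.4284 continue  boundary S*=-
step 0: (k=0,j=0): S=127.7800, K−S=0.0000, hold=5.8211 ⇒ V=5.8211 continue  boundary S*=-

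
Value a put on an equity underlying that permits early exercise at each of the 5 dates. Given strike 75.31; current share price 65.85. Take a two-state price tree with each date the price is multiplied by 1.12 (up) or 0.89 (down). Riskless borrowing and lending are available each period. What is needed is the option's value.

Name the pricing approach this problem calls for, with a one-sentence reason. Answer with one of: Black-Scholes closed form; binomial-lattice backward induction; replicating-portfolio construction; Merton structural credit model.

Key observation: with exercise allowed before expiry on a discrete up/down model (5 steps from spot 65.85), the strike-75.31 put's value must be rolled back through the tree testing early exercise at each node.

framework: binomial-lattice backward induction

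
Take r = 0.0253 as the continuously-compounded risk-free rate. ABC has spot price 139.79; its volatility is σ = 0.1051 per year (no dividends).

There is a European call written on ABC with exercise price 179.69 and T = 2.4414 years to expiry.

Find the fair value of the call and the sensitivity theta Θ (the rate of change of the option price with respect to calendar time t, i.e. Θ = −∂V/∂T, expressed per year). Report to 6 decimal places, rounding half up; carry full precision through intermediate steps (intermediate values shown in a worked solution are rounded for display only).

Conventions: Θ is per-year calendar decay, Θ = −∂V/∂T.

σ√T = 0.1051·√2.4414 = 0.164219
d₁ = (ln(S/K) + (r+σ²/2)T) / (σ√T) = (ln(139.79/179.69) + (0.0253+0.1051²/2)·2.4414) / 0.164219 = (-0.251092 + 0.075251) / 0.164219 = -1.070772
d₂ = d₁ − σ√T = -1.070772 − 0.164219 = -1.234990
e^{−rT} = 0.940102
N(d₁) = 0.142136,  N(d₂) = 0.108417
Call price V = S·N(d₁) − K·e^{−rT}·N(d₂) = 19.869198 − 18.314553 = 1.554645
φ(d₁) = (1/√(2π))·e^{−d₁²/2} = 0.224874
Θ = −S·φ(d₁)·σ/(2√T) − r·K·e^{−rT}·N(d₂) = −1.057228 − 0.463358 = -1.520587

price = 1.554645
Θ = -1.520587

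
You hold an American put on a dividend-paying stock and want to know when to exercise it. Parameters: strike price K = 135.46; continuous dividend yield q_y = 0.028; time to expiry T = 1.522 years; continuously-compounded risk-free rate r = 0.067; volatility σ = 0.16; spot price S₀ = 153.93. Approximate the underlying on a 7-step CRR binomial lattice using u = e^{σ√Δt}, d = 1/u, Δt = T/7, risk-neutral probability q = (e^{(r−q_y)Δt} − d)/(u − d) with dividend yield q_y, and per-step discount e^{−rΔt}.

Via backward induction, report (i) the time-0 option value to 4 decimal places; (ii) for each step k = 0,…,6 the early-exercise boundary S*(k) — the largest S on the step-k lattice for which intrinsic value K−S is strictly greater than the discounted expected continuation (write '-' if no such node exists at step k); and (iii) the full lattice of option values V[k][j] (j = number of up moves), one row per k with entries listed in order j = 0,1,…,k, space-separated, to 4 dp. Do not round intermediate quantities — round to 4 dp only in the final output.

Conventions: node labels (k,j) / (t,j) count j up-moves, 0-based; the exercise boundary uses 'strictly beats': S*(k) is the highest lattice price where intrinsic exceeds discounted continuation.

price = 2.7415
boundary = - - - - 114.2137 106.0026 114.2137
tree:
2.7415
4.7954 1.0552
8.1641 2.0376 0.2417
13.4443 3.8592 0.5312 0.0000
21.2463 7.1209 1.1676 0.0000 0.0000
29.4574 12.6591 2.5664 0.0000 0.0000 0.0000
37.0781 21.2463 5.6411 0.0000 0.0000 0.0000 0.0000
44.1509 29.4574 12.3993 0.0000 0.0000 0.0000 0.0000 0.0000

Δt=0.21743  u=1.07746  d=0.92811  q=0.53838  discount=0.98554
step 7 (expiry): payoffs max(K−S,0) = 44.1509 29.4574 12.3993 0.0000 0.0000 0.0000 0.0000 0.0000
step 6: (k=6,j=0): S=98.3819, K−S=37.0781, hold=35.7161 ⇒ V=37.0781 exercise | (k=6,j=1): S=114.2137, K−S=21.2463, hold=19.9805 ⇒ V=21.2463 exercise | (k=6,j=2): S=132.5930, K−S=2.8670, hold=5.6411 ⇒ V=5.6411 continue | (k=6,j=3): S=153.9300, K−S=0.0000, hold=0.0000 ⇒ V=0.0000 continue | (k=6,j=4): S=178.7006, K−S=0.0000, hold=0.0000 ⇒ V=0.0000 continue | (k=6,j=5): S=207.4572, K−S=0.0000, hold=0.0000 ⇒ V=0.0000 continue | (k=6,j=6): S=240.8414, K−S=0.0000, hold=0.0000 ⇒ V=0.0000 continue  boundary S*=114.2137
step 5: (k=5,j=0): S=106.0026, K−S=29.4574, hold=28.1417 ⇒ V=29.4574 exercise | (k=5,j=1): S=123.0607, K−S=12.3993, hold=12.6591 ⇒ V=12.6591 continue | (k=5,j=2): S=142.8637, K−S=0.0000, hold=2.5664 ⇒ V=2.5664 continue | (k=5,j=3): S=165.8535, K−S=0.0000, hold=0.0000 ⇒ V=0.0000 continue | (k=5,j=4): S=192.5428, K−S=0.0000, hold=0.0000 ⇒ V=0.0000 continue | (k=5,j=5): S=223.5269, K−S=0.0000, hold=0.0000 ⇒ V=0.0000 continue  boundary S*=106.0026
step 4: (k=4,j=0): S=114.2137, K−S=21.2463, hold=20.1184 ⇒ V=21.2463 exercise | (k=4,j=1): S=132.5930, K−S=2.8670, hold=7.1209 ⇒ V=7.1209 continue | (k=4,j=2): S=153.9300, K−S=0.0000, hold=1.1676 ⇒ V=1.1676 continue | (k=4,j=3): S=178.7006, K−S=0.0000, hold=0.0000 ⇒ V=0.0000 continue | (k=4,j=4): S=207.4572, K−S=0.0000, hold=0.0000 ⇒ V=0.0000 continue  boundary S*=114.2137
step 3: (k=3,j=0): S=123.0607, K−S=12.3993, hold=13.4443 ⇒ V=13.4443 continue | (k=3,j=1): S=142.8637, K−S=0.0000, hold=3.8592 ⇒ V=3.8592 continue | (k=3,j=2): S=165.8535, K−S=0.0000, hold=0.5312 ⇒ V=0.5312 continue | (k=3,j=3): S=192.5428, K−S=0.0000, hold=0.0000 ⇒ V=0.0000 continue  boundary S*=-
step 2: (k=2,j=0): S=132.5930, K−S=2.8670, hold=8.1641 ⇒ V=8.1641 continue | (k=2,j=1): S=153.9300, K−S=0.0000, hold=2.0376 ⇒ V=2.0376 continue | (k=2,j=2): S=178.7006, K−S=0.0000, hold=0.2417 ⇒ V=0.2417 continue  boundary S*=-
step 1: (k=1,j=0): S=142.8637, K−S=0.0000, hold=4.7954 ⇒ V=4.7954 continue | (k=1,j=1): S=165.8535, K−S=0.0000, hold=1.0552 ⇒ V=1.0552 continue  boundary S*=-
step 0: (k=0,j=0): S=153.9300, K−S=0.0000, hold=2.7415 ⇒ V=2.7415 continue  boundary S*=-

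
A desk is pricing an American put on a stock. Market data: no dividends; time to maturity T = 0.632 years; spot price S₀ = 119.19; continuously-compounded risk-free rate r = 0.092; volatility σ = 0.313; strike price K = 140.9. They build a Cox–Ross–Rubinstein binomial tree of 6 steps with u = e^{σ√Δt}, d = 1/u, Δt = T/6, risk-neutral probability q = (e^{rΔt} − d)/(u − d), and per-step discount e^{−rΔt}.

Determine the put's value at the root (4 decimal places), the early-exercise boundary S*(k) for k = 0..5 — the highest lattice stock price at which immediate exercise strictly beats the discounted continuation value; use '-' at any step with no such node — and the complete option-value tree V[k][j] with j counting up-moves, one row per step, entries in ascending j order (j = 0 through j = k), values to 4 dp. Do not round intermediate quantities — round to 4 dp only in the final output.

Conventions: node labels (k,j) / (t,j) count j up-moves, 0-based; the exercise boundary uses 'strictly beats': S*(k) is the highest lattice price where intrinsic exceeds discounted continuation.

price = 23.1112
boundary = - 107.6768 97.2758 107.6768 119.1900 107.6768
tree:
23.1112
33.2232 14.2998
43.6242 22.3246 7.2319
53.0206 33.2232 12.7796 2.2963
61.5093 43.6242 21.7100 4.8556 0.0000
69.1781 53.0206 33.2232 10.2671 0.0000 0.0000
76.1061 61.5093 43.6242 21.7100 0.0000 0.0000 0.0000

Δt=0.10533  u=1.10692  d=0.90340  q=0.52247  discount=0.99036
step 6 (expiry): payoffs max(K−S,0) = 76.1061 61.5093 43.6242 21.7100 0.0000 0.0000 0.0000
step 5: (k=5,j=0): S=71.7219, K−S=69.1781, hold=67.8192 ⇒ V=69.1781 exercise | (k=5,j=1): S=87.8794, K−S=53.0206, hold=51.6618 ⇒ V=53.0206 exercise | (k=5,j=2): S=107.6768, K−S=33.2232, hold=31.8644 ⇒ V=33.2232 exercise | (k=5,j=3): S=131.9342, K−S=8.9658, hold=10.2671 ⇒ V=10.2671 continue | (k=5,j=4): S=161.6563, K−S=0.0000, hold=0.0000 ⇒ V=0.0000 continue | (k=5,j=5): S=198.0741, K−S=0.0000, hold=0.0000 ⇒ V=0.0000 continue  boundary S*=107.6768
step 4: (k=4,j=0): S=79.3907, K−S=61.5093, hold=60.1505 ⇒ V=61.5093 exercise | (k=4,j=1): S=97.2758, K−S=43.6242, hold=42.2654 ⇒ V=43.6242 exercise | (k=4,j=2): S=119.1900, K−S=21.7100, hold=21.0245 ⇒ V=21.7100 exercise | (k=4,j=3): S=146.0411, K−S=0.0000, hold=4.8556 ⇒ V=4.8556 continue | (k=4,j=4): S=178.9411, K−S=0.0000, hold=0.0000 ⇒ V=0.0000 continue  boundary S*=119.1900
step 3: (k=3,j=0): S=87.8794, K−S=53.0206, hold=51.6618 ⇒ V=53.0206 exercise | (k=3,j=1): S=107.6768, K−S=33.2232, hold=31.8644 ⇒ V=33.2232 exercise | (k=3,j=2): S=131.9342, K−S=8.9658, hold=12.7796 ⇒ V=12.7796 continue | (k=3,j=3): S=161.6563, K−S=0.0000, hold=2.2963 ⇒ V=2.2963 continue  boundary S*=107.6768
step 2: (k=2,j=0): S=97.2758, K−S=43.6242, hold=42.2654 ⇒ V=43.6242 exercise | (k=2,j=1): S=119.1900, K−S=21.7100, hold=22.3246 ⇒ V=22.3246 continue | (k=2,j=2): S=146.0411, K−S=0.0000, hold=7.2319 ⇒ V=7.2319 continue  boundary S*=97.2758
step 1: (k=1,j=0): S=107.6768, K−S=33.2232, hold=32.1823 ⇒ V=33.2232 exercise | (k=1,j=1): S=131.9342, K−S=8.9658, hold=14.2998 ⇒ V=14.2998 continue  boundary S*=107.6768
step 0: (k=0,j=0): S=119.1900, K−S=21.7100, hold=23.1112 ⇒ V=23.1112 continue  boundary S*=-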